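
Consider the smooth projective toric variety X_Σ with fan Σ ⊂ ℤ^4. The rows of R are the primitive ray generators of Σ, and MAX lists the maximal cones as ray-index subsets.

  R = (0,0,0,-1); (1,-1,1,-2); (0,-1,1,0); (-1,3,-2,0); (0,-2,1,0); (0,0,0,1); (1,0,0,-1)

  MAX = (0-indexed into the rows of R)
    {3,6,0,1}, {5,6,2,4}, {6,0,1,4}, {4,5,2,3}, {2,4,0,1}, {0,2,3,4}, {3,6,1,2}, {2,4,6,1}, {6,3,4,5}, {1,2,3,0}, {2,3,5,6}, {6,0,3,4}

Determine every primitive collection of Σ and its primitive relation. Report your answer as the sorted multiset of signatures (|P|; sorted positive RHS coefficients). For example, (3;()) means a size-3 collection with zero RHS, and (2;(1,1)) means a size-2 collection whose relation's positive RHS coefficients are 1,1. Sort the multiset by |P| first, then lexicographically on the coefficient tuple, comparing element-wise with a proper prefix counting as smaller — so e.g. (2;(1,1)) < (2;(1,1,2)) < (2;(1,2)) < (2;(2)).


Primitive collections (5):

  P = {0,5}:  v_{0} + v_{5} = 0  →  sig = (2;())
  P = {1,5}:  v_{1} + v_{5} = v_{2} + v_{6}  →  sig = (2;(1,1))
  P = {0,2,6}:  v_{0} + v_{2} + v_{6} = v_{1}  →  sig = (3;(1))
  P = {1,3,4}:  v_{1} + v_{3} + v_{4} = 2·v_{0}  →  sig = (3;(2))
  P = {2,3,4,6}:  v_{2} + v_{3} + v_{4} + v_{6} = v_{0}  →  sig = (4;(1))

Sorted signature multiset PRS(X):
    (2;())
    (2;(1,1))
    (3;(1))
    (3;(2))
    (4;(1))


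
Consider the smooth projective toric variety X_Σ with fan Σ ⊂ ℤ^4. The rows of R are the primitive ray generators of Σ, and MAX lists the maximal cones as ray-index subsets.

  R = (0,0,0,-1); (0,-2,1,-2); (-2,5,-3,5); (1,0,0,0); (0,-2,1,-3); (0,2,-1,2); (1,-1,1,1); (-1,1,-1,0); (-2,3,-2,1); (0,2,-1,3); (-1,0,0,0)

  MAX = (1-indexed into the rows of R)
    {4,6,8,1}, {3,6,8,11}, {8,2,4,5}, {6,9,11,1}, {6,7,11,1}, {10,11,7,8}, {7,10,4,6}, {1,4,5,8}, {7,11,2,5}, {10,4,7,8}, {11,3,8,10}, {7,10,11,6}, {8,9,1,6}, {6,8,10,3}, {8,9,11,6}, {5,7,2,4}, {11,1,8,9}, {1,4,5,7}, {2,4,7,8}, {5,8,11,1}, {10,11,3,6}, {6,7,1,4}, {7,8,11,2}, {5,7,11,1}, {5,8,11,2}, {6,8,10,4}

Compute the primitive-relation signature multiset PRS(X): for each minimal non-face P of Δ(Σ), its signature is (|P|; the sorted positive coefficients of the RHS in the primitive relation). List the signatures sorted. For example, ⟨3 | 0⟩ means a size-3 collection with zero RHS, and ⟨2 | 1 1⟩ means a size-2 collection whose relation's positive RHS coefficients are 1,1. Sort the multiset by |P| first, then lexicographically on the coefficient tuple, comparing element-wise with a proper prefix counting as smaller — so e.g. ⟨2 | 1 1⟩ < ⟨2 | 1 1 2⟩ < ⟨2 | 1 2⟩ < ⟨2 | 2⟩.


Minimal non-faces — 23 found among 11 rays, 26 max cones:

  P={2,6}:  v_{2} + v_{6} = 0  →  sig = ⟨2 | 0⟩
  P={4,11}:  v_{4} + v_{11} = 0  →  sig = ⟨2 | 0⟩
  P={5,10}:  v_{5} + v_{10} = 0  →  sig = ⟨2 | 0⟩
  P={1,2}:  v_{1} + v_{2} = v_{5}  →  sig = ⟨2 | 1⟩
  P={1,10}:  v_{1} + v_{10} = v_{6}  →  sig = ⟨2 | 1⟩
  P={5,6}:  v_{5} + v_{6} = v_{1}  →  sig = ⟨2 | 1⟩
  P={2,10}:  v_{2} + v_{10} = v_{7} + v_{8}  →  sig = ⟨2 | 1 1⟩
  P={7,9}:  v_{7} + v_{9} = v_{6} + v_{11}  →  sig = ⟨2 | 1 1⟩
  P={2,3}:  v_{2} + v_{3} = v_{8} + v_{10} + v_{11}  →  sig = ⟨2 | 1 1 1⟩
  P={2,9}:  v_{2} + v_{9} = v_{1} + v_{8} + v_{11}  →  sig = ⟨2 | 1 1 1⟩
  P={3,4}:  v_{3} + v_{4} = v_{6} + v_{8} + v_{10}  →  sig = ⟨2 | 1 1 1⟩
  P={3,5}:  v_{3} + v_{5} = v_{6} + v_{8} + v_{11}  →  sig = ⟨2 | 1 1 1⟩
  P={4,9}:  v_{4} + v_{9} = v_{1} + v_{6} + v_{8}  →  sig = ⟨2 | 1 1 1⟩
  P={1,3}:  v_{1} + v_{3} = 2·v_{6} + v_{8} + v_{11}  →  sig = ⟨2 | 1 1 2⟩
  P={5,9}:  v_{5} + v_{9} = 2·v_{1} + v_{8} + v_{11}  →  sig = ⟨2 | 1 1 2⟩
  P={9,10}:  v_{9} + v_{10} = 2·v_{6} + v_{8} + v_{11}  →  sig = ⟨2 | 1 1 2⟩
  P={3,7}:  v_{3} + v_{7} = 2·v_{10} + v_{11}  →  sig = ⟨2 | 1 2⟩
  P={3,9}:  v_{3} + v_{9} = 3·v_{6} + 2·v_{8} + 2·v_{11}  →  sig = ⟨2 | 2 2 3⟩
  P={1,7,8}:  v_{1} + v_{7} + v_{8} = 0  →  sig = ⟨3 | 0⟩
  P={5,7,8}:  v_{5} + v_{7} + v_{8} = v_{2}  →  sig = ⟨3 | 1⟩
  P={6,7,8}:  v_{6} + v_{7} + v_{8} = v_{10}  →  sig = ⟨3 | 1⟩
  P={1,6,8,11}:  v_{1} + v_{6} + v_{8} + v_{11} = v_{9}  →  sig = ⟨4 | 1⟩
  P={6,8,10,11}:  v_{6} + v_{8} + v_{10} + v_{11} = v_{3}  →  sig = ⟨4 | 1⟩

so the primitive-relation signature multiset is
    |P|=2: 18 collections, coeffs (), (), (), (1), (1), (1), (1,1), (1,1), (1,1,1), (1,1,1), (1,1,1), (1,1,1), (1,1,1), (1,1,2), (1,1,2), (1,1,2), (1,2), (2,2,3)
    |P|=3: 3 collections, coeffs (), (1), (1)
    |P|=4: 2 collections, coeffs (1), (1)


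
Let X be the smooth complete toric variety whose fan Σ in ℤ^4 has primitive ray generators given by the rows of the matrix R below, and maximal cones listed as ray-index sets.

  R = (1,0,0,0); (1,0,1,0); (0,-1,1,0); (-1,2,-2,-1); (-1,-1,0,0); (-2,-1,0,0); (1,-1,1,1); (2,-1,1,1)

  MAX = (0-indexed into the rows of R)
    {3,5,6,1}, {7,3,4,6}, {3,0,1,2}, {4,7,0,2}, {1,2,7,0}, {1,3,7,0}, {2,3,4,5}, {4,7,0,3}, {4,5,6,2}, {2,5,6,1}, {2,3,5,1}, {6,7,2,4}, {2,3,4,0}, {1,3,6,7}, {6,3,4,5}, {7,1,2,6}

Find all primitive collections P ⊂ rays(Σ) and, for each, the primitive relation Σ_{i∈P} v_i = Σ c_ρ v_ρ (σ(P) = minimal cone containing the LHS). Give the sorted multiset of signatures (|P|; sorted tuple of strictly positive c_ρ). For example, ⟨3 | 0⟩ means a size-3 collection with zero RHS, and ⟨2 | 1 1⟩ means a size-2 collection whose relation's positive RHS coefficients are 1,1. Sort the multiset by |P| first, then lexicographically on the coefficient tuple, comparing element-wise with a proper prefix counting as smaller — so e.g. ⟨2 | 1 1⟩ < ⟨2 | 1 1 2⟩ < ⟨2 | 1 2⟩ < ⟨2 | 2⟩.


The 6 primitive collections of Σ (r=8, n=4):

  • {0,5}:  v_{0} + v_{5} = v_{4} — sig = ⟨2 | 1⟩
  • {0,6}:  v_{0} + v_{6} = v_{7} — sig = ⟨2 | 1⟩
  • {1,4}:  v_{1} + v_{4} = v_{2} — sig = ⟨2 | 1⟩
  • {5,7}:  v_{5} + v_{7} = v_{4} + v_{6} — sig = ⟨2 | 1 1⟩
  • {2,3,6}:  v_{2} + v_{3} + v_{6} = 0 — sig = ⟨3 | 0⟩
  • {2,3,7}:  v_{2} + v_{3} + v_{7} = v_{0} — sig = ⟨3 | 1⟩

Sorted signature multiset PRS(X):
    ⟨2 | 1⟩
    ⟨2 | 1⟩
    ⟨2 | 1⟩
    ⟨2 | 1 1⟩
    ⟨3 | 0⟩
    ⟨3 | 1⟩


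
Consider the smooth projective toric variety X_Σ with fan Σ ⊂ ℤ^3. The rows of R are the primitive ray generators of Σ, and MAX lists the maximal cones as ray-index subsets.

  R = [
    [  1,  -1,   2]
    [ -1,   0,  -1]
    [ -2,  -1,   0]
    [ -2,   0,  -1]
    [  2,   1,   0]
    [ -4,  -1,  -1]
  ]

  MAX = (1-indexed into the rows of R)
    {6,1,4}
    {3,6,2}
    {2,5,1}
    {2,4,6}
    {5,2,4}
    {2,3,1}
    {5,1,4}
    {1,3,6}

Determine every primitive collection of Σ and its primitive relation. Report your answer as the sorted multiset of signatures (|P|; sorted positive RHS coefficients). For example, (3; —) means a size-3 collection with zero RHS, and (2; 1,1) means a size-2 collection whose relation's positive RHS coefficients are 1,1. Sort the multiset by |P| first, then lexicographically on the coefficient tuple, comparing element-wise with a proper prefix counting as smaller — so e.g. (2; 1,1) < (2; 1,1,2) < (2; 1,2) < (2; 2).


5 minimal non-faces of Δ(Σ) (on 6 rays):

  • {3,5}:  v_{3} + v_{5} = 0 — sig = (2; —)
  • {3,4}:  v_{3} + v_{4} = v_{6} — sig = (2; 1)
  • {5,6}:  v_{5} + v_{6} = v_{4} — sig = (2; 1)
  • {1,2,4}:  v_{1} + v_{2} + v_{4} = v_{3} — sig = (3; 1)
  • {1,2,6}:  v_{1} + v_{2} + v_{6} = 2·v_{3} — sig = (3; 2)

Hence PRS(X_Σ) =
    |P|=2: 3 collections, coeffs (), (1), (1)
    |P|=3: 2 collections, coeffs (1), (2)


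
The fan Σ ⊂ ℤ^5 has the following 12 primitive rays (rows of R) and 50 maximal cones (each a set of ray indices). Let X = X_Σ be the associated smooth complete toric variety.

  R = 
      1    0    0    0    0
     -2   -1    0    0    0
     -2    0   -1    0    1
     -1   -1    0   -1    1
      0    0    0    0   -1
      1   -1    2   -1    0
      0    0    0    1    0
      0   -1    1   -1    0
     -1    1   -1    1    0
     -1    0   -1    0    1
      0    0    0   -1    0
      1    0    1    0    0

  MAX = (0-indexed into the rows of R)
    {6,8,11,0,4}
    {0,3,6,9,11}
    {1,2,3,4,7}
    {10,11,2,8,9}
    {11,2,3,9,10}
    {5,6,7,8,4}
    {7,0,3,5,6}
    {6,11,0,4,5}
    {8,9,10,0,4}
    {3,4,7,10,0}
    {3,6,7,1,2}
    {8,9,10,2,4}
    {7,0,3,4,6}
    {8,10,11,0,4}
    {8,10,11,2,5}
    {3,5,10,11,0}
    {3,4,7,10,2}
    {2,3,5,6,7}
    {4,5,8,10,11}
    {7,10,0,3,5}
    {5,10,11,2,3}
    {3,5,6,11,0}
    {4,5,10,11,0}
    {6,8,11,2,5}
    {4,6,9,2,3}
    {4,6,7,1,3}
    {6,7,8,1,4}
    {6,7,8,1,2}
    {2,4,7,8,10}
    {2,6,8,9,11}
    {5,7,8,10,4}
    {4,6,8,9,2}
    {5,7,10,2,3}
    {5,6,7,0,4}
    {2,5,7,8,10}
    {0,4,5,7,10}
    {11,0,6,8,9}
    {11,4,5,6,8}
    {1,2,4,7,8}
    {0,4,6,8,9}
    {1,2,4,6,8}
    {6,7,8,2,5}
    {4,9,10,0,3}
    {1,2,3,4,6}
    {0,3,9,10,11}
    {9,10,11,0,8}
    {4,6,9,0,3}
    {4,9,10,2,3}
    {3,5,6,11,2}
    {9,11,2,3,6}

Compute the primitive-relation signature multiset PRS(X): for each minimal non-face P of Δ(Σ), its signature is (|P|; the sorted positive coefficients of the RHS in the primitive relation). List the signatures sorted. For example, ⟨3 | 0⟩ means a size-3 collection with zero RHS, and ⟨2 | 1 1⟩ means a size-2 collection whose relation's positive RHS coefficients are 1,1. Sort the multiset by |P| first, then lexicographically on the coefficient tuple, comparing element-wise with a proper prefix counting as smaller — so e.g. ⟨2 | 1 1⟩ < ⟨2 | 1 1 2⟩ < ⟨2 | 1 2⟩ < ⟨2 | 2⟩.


The 19 primitive collections of Σ (r=12, n=5):

  {6,10}:  v_{6} + v_{10} = 0  ⟹  sig = ⟨2 | 0⟩
  {0,2}:  v_{0} + v_{2} = v_{9}  ⟹  sig = ⟨2 | 1⟩
  {3,8}:  v_{3} + v_{8} = v_{2}  ⟹  sig = ⟨2 | 1⟩
  {7,9}:  v_{7} + v_{9} = v_{3}  ⟹  sig = ⟨2 | 1⟩
  {7,11}:  v_{7} + v_{11} = v_{5}  ⟹  sig = ⟨2 | 1⟩
  {5,9}:  v_{5} + v_{9} = v_{3} + v_{11}  ⟹  sig = ⟨2 | 1 1⟩
  {0,1}:  v_{0} + v_{1} = v_{3} + v_{4} + v_{6}  ⟹  sig = ⟨2 | 1 1 1⟩
  {1,10}:  v_{1} + v_{10} = v_{2} + v_{4} + v_{7}  ⟹  sig = ⟨2 | 1 1 1⟩
  {1,9}:  v_{1} + v_{9} = v_{2} + v_{3} + v_{4} + v_{6}  ⟹  sig = ⟨2 | 1 1 1 1⟩
  {1,11}:  v_{1} + v_{11} = v_{6} + 2·v_{7} + v_{8}  ⟹  sig = ⟨2 | 1 1 2⟩
  {1,5}:  v_{1} + v_{5} = v_{6} + 3·v_{7} + v_{8}  ⟹  sig = ⟨2 | 1 1 3⟩
  {0,7,8}:  v_{0} + v_{7} + v_{8} = 0  ⟹  sig = ⟨3 | 0⟩
  {4,9,11}:  v_{4} + v_{9} + v_{11} = 0  ⟹  sig = ⟨3 | 0⟩
  {0,5,8}:  v_{0} + v_{5} + v_{8} = v_{11}  ⟹  sig = ⟨3 | 1⟩
  {3,4,11}:  v_{3} + v_{4} + v_{11} = v_{7}  ⟹  sig = ⟨3 | 1⟩
  {2,4,11}:  v_{2} + v_{4} + v_{11} = v_{7} + v_{8}  ⟹  sig = ⟨3 | 1 1⟩
  {2,4,5}:  v_{2} + v_{4} + v_{5} = 2·v_{7} + v_{8}  ⟹  sig = ⟨3 | 1 2⟩
  {3,4,5}:  v_{3} + v_{4} + v_{5} = 2·v_{7}  ⟹  sig = ⟨3 | 2⟩
  {2,4,6,7}:  v_{2} + v_{4} + v_{6} + v_{7} = v_{1}  ⟹  sig = ⟨4 | 1⟩

Signatures (|P|; sorted positive RHS coefficients), sorted:
    |P|=2: 11 collections, coeffs (), (1), (1), (1), (1), (1,1), (1,1,1), (1,1,1), (1,1,1,1), (1,1,2), (1,1,3)
    |P|=3: 7 collections, coeffs (), (), (1), (1), (1,1), (1,2), (2)
    |P|=4: 1 collection, coeffs (1)


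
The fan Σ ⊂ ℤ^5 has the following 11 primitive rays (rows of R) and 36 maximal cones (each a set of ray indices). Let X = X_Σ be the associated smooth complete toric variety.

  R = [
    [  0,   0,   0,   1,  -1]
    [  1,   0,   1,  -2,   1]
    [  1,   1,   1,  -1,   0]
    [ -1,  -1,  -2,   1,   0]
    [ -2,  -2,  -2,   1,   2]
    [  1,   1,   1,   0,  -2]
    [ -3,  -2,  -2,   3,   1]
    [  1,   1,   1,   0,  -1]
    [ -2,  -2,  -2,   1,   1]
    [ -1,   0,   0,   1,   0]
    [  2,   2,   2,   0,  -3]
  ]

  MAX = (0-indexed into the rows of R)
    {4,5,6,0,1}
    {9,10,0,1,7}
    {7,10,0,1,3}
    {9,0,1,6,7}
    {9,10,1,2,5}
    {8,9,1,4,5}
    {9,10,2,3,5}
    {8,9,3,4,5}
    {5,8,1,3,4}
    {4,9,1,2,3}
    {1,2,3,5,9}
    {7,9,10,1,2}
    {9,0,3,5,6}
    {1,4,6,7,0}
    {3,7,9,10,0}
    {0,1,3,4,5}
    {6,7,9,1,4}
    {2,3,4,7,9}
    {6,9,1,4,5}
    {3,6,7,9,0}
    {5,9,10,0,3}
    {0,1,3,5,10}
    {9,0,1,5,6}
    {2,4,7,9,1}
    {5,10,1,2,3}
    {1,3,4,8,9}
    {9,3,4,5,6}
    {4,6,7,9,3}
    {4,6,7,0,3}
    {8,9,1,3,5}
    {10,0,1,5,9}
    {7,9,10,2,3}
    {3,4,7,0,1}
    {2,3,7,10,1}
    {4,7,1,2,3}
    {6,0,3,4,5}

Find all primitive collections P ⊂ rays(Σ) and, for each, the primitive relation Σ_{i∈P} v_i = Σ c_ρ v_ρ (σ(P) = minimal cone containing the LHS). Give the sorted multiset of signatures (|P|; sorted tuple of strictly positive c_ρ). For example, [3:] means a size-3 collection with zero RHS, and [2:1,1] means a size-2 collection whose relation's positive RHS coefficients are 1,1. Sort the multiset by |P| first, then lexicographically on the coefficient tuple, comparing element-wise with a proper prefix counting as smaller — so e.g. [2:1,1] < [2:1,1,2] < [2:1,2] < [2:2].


17 collections generate NE(X_Σ); each relation:

  • {0,2}:  v_{0} + v_{2} = v_{7}  ⟹  sig = [2:1]
  • {4,10}:  v_{4} + v_{10} = v_{0}  ⟹  sig = [2:1]
  • {5,7}:  v_{5} + v_{7} = v_{10}  ⟹  sig = [2:1]
  • {7,8}:  v_{7} + v_{8} = v_{4} + v_{5}  ⟹  sig = [2:1,1]
  • {2,6}:  v_{2} + v_{6} = v_{4} + v_{7} + v_{9}  ⟹  sig = [2:1,1,1]
  • {2,8}:  v_{2} + v_{8} = v_{1} + v_{3} + v_{9}  ⟹  sig = [2:1,1,1]
  • {6,10}:  v_{6} + v_{10} = 2·v_{0} + v_{9}  ⟹  sig = [2:1,2]
  • {8,10}:  v_{8} + v_{10} = v_{4} + 2·v_{5}  ⟹  sig = [2:1,2]
  • {6,8}:  v_{6} + v_{8} = 3·v_{4} + 2·v_{5} + v_{9}  ⟹  sig = [2:1,2,3]
  • {0,8}:  v_{0} + v_{8} = 2·v_{4} + 2·v_{5}  ⟹  sig = [2:2,2]
  • {2,4,5}:  v_{2} + v_{4} + v_{5} = 0  ⟹  sig = [3:]
  • {0,4,9}:  v_{0} + v_{4} + v_{9} = v_{6}  ⟹  sig = [3:1]
  • {1,3,6}:  v_{1} + v_{3} + v_{6} = 2·v_{4} + v_{5}  ⟹  sig = [3:1,2]
  • {1,3,7,9}:  v_{1} + v_{3} + v_{7} + v_{9} = 0  ⟹  sig = [4:]
  • {1,3,9,10}:  v_{1} + v_{3} + v_{9} + v_{10} = v_{5}  ⟹  sig = [4:1]
  • {0,1,3,9}:  v_{0} + v_{1} + v_{3} + v_{9} = v_{4} + v_{5}  ⟹  sig = [4:1,1]
  • {1,3,4,5,9}:  v_{1} + v_{3} + v_{4} + v_{5} + v_{9} = v_{8}  ⟹  sig = [5:1]

so the primitive-relation signature multiset is
    |P|=2: 10 collections, coeffs (1), (1), (1), (1,1), (1,1,1), (1,1,1), (1,2), (1,2), (1,2,3), (2,2)
    |P|=3: 3 collections, coeffs (), (1), (1,2)
    |P|=4: 3 collections, coeffs (), (1), (1,1)
    |P|=5: 1 collection, coeffs (1)


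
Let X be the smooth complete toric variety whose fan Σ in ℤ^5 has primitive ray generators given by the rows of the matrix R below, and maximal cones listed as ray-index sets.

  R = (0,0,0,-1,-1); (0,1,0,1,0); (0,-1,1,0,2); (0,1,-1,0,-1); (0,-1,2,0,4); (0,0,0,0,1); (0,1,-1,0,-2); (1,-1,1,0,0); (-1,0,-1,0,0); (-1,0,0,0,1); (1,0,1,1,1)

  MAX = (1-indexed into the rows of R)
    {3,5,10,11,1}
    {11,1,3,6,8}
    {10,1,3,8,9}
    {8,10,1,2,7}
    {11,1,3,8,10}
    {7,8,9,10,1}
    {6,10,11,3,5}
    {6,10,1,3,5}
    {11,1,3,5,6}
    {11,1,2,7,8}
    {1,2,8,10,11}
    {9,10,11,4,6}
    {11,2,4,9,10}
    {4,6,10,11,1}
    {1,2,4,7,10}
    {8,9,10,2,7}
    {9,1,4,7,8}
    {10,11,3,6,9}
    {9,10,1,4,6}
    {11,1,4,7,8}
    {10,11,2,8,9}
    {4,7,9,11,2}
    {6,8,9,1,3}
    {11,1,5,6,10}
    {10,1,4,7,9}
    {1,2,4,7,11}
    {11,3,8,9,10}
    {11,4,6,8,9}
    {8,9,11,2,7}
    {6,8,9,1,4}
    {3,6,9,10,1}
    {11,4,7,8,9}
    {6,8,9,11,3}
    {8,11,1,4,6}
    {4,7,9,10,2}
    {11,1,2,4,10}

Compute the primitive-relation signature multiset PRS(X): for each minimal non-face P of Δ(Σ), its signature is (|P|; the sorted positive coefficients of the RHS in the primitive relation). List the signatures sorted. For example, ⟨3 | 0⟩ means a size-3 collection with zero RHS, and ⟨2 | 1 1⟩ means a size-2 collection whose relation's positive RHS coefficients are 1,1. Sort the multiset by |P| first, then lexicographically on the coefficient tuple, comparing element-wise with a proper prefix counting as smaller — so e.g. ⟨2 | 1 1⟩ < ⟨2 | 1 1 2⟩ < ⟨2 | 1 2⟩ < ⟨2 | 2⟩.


The 17 primitive collections of Σ (r=11, n=5):

  P={3,7}:  v_{3} + v_{7} = 0  →  sig = ⟨2 | 0⟩
  P={3,4}:  v_{3} + v_{4} = v_{6}  →  sig = ⟨2 | 1⟩
  P={6,7}:  v_{6} + v_{7} = v_{4}  →  sig = ⟨2 | 1⟩
  P={2,3}:  v_{2} + v_{3} = v_{10} + v_{11}  →  sig = ⟨2 | 1 1⟩
  P={2,6}:  v_{2} + v_{6} = v_{4} + v_{10} + v_{11}  →  sig = ⟨2 | 1 1 1⟩
  P={5,9}:  v_{5} + v_{9} = v_{3} + v_{6} + v_{10}  →  sig = ⟨2 | 1 1 1⟩
  P={5,7}:  v_{5} + v_{7} = v_{1} + v_{6} + v_{10} + v_{11}  →  sig = ⟨2 | 1 1 1 1⟩
  P={4,5}:  v_{4} + v_{5} = v_{1} + 2·v_{6} + v_{10} + v_{11}  →  sig = ⟨2 | 1 1 1 2⟩
  P={5,8}:  v_{5} + v_{8} = v_{1} + 2·v_{3} + v_{11}  →  sig = ⟨2 | 1 1 2⟩
  P={2,5}:  v_{2} + v_{5} = v_{1} + v_{6} + 2·v_{10} + 2·v_{11}  →  sig = ⟨2 | 1 1 2 2⟩
  P={1,9,11}:  v_{1} + v_{9} + v_{11} = 0  →  sig = ⟨3 | 0⟩
  P={4,8,10}:  v_{4} + v_{8} + v_{10} = 0  →  sig = ⟨3 | 0⟩
  P={6,8,10}:  v_{6} + v_{8} + v_{10} = v_{3}  →  sig = ⟨3 | 1⟩
  P={7,10,11}:  v_{7} + v_{10} + v_{11} = v_{2}  →  sig = ⟨3 | 1⟩
  P={1,2,9}:  v_{1} + v_{2} + v_{9} = v_{7} + v_{10}  →  sig = ⟨3 | 1 1⟩
  P={2,4,8}:  v_{2} + v_{4} + v_{8} = v_{7} + v_{11}  →  sig = ⟨3 | 1 1⟩
  P={1,3,6,10,11}:  v_{1} + v_{3} + v_{6} + v_{10} + v_{11} = v_{5}  →  sig = ⟨5 | 1⟩

Hence PRS(X_Σ) =
[⟨2 | 0⟩, ⟨2 | 1⟩, ⟨2 | 1⟩, ⟨2 | 1 1⟩, ⟨2 | 1 1 1⟩, ⟨2 | 1 1 1⟩, ⟨2 | 1 1 1 1⟩, ⟨2 | 1 1 1 2⟩, ⟨2 | 1 1 2⟩, ⟨2 | 1 1 2 2⟩, ⟨3 | 0⟩, ⟨3 | 0⟩, ⟨3 | 1⟩, ⟨3 | 1⟩, ⟨3 | 1 1⟩, ⟨3 | 1 1⟩, ⟨5 | 1⟩]


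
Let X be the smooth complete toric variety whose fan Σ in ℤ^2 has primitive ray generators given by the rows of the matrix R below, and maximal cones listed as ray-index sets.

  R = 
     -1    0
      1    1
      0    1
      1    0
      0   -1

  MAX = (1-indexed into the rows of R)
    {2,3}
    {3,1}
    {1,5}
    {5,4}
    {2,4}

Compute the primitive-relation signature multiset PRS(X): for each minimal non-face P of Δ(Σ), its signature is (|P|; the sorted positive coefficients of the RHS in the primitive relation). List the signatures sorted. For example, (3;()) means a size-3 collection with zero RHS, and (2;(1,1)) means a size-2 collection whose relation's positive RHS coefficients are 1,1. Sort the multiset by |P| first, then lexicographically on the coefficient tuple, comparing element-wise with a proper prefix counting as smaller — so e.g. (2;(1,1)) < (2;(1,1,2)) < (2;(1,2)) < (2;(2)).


Δ(Σ) — 5 vertices, 5 min non-faces:

  • {1,4}:  v_{1} + v_{4} = 0  ⇒ sig = (2;())
  • {3,5}:  v_{3} + v_{5} = 0  ⇒ sig = (2;())
  • {1,2}:  v_{1} + v_{2} = v_{3}  ⇒ sig = (2;(1))
  • {2,5}:  v_{2} + v_{5} = v_{4}  ⇒ sig = (2;(1))
  • {3,4}:  v_{3} + v_{4} = v_{2}  ⇒ sig = (2;(1))

Sorted signature multiset PRS(X):
    |P|=2: 5 collections, coeffs (), (), (1), (1), (1)


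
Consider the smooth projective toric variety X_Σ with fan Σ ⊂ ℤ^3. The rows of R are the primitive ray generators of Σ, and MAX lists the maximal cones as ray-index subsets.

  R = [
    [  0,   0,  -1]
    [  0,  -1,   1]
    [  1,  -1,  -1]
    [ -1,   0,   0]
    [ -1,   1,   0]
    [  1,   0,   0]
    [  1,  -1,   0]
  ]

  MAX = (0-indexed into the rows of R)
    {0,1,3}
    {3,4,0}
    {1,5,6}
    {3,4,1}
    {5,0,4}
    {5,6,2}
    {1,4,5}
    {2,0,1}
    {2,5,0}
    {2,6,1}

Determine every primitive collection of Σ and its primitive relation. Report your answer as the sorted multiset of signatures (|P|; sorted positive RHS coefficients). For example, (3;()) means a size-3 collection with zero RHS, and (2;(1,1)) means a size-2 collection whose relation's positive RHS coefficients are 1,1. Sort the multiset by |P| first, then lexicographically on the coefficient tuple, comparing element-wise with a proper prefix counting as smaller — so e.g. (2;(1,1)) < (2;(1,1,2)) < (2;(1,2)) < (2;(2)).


|primitive collections| = 9. Relations:

  • {3,5}:  v_{3} + v_{5} = 0  ⇒ sig = (2;())
  • {4,6}:  v_{4} + v_{6} = 0  ⇒ sig = (2;())
  • {0,6}:  v_{0} + v_{6} = v_{2}  ⇒ sig = (2;(1))
  • {2,4}:  v_{2} + v_{4} = v_{0}  ⇒ sig = (2;(1))
  • {3,6}:  v_{3} + v_{6} = v_{0} + v_{1}  ⇒ sig = (2;(1,1))
  • {2,3}:  v_{2} + v_{3} = 2·v_{0} + v_{1}  ⇒ sig = (2;(1,2))
  • {0,1,4}:  v_{0} + v_{1} + v_{4} = v_{3}  ⇒ sig = (3;(1))
  • {0,1,5}:  v_{0} + v_{1} + v_{5} = v_{6}  ⇒ sig = (3;(1))
  • {1,2,5}:  v_{1} + v_{2} + v_{5} = 2·v_{6}  ⇒ sig = (3;(2))

Sorted signature multiset PRS(X):
    (2;())
    (2;())
    (2;(1))
    (2;(1))
    (2;(1,1))
    (2;(1,2))
    (3;(1))
    (3;(1))
    (3;(2))


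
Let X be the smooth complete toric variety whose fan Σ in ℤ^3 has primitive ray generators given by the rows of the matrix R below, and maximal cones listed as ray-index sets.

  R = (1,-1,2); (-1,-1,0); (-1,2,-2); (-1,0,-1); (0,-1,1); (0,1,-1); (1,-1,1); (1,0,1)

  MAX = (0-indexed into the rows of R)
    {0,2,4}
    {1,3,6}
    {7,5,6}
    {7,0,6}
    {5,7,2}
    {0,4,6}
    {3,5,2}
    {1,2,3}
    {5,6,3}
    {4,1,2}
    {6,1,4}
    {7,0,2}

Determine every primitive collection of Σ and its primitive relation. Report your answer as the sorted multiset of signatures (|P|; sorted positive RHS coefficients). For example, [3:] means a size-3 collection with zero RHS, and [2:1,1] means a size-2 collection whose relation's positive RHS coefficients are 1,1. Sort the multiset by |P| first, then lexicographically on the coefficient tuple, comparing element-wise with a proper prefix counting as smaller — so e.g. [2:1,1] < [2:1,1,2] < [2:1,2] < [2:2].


|primitive collections| = 10. Relations:

  {3,7}:  v_{3} + v_{7} = 0 ; sig = [2:]
  {4,5}:  v_{4} + v_{5} = 0 ; sig = [2:]
  {0,3}:  v_{0} + v_{3} = v_{4} ; sig = [2:1]
  {0,5}:  v_{0} + v_{5} = v_{7} ; sig = [2:1]
  {1,5}:  v_{1} + v_{5} = v_{3} ; sig = [2:1]
  {1,7}:  v_{1} + v_{7} = v_{4} ; sig = [2:1]
  {2,6}:  v_{2} + v_{6} = v_{5} ; sig = [2:1]
  {3,4}:  v_{3} + v_{4} = v_{1} ; sig = [2:1]
  {4,7}:  v_{4} + v_{7} = v_{0} ; sig = [2:1]
  {0,1}:  v_{0} + v_{1} = 2·v_{4} ; sig = [2:2]

so the primitive-relation signature multiset is
[[2:], [2:], [2:1], [2:1], [2:1], [2:1], [2:1], [2:1], [2:1], [2:2]]


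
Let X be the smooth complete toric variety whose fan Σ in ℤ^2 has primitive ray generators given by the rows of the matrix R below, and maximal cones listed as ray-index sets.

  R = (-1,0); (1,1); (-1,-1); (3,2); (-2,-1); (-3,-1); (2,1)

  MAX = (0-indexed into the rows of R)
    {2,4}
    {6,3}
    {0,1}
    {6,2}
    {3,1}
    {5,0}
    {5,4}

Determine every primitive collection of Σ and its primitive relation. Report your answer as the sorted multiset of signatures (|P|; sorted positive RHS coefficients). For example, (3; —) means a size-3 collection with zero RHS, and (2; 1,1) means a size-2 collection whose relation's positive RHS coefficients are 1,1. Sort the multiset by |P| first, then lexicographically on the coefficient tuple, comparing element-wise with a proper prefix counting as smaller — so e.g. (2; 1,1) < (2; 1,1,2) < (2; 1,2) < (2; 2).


The 14 primitive collections of Σ (r=7, n=2):

  P={1,2}:  v_{1} + v_{2} = 0 — sig = (2; —)
  P={4,6}:  v_{4} + v_{6} = 0 — sig = (2; —)
  P={0,2}:  v_{0} + v_{2} = v_{4} — sig = (2; 1)
  P={0,4}:  v_{0} + v_{4} = v_{5} — sig = (2; 1)
  P={0,6}:  v_{0} + v_{6} = v_{1} — sig = (2; 1)
  P={1,4}:  v_{1} + v_{4} = v_{0} — sig = (2; 1)
  P={1,6}:  v_{1} + v_{6} = v_{3} — sig = (2; 1)
  P={2,3}:  v_{2} + v_{3} = v_{6} — sig = (2; 1)
  P={3,4}:  v_{3} + v_{4} = v_{1} — sig = (2; 1)
  P={5,6}:  v_{5} + v_{6} = v_{0} — sig = (2; 1)
  P={3,5}:  v_{3} + v_{5} = v_{0} + v_{1} — sig = (2; 1,1)
  P={0,3}:  v_{0} + v_{3} = 2·v_{1} — sig = (2; 2)
  P={1,5}:  v_{1} + v_{5} = 2·v_{0} — sig = (2; 2)
  P={2,5}:  v_{2} + v_{5} = 2·v_{4} — sig = (2; 2)

Sorted signature multiset PRS(X):
    |P|=2: 14 collections, coeffs (), (), (1), (1), (1), (1), (1), (1), (1), (1), (1,1), (2), (2), (2)


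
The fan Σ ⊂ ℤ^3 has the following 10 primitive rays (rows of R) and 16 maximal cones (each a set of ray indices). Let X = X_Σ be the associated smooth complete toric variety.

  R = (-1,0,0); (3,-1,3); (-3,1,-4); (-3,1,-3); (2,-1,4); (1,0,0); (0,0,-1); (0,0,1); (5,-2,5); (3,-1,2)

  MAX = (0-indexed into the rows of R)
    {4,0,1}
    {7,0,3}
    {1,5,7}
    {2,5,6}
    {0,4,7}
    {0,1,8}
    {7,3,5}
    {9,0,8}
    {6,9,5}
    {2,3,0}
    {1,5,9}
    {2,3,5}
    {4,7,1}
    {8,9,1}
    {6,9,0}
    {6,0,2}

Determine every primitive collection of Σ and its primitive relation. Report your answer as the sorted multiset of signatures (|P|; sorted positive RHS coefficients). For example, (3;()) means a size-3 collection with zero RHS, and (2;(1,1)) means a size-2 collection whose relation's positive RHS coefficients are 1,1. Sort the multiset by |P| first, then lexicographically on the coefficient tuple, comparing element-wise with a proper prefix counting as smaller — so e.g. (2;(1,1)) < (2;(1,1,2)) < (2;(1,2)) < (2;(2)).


|primitive collections| = 23. Relations:

  P = {0,5}:  v_{0} + v_{5} = 0 — sig = (2;())
  P = {1,3}:  v_{1} + v_{3} = 0 — sig = (2;())
  P = {6,7}:  v_{6} + v_{7} = 0 — sig = (2;())
  P = {1,2}:  v_{1} + v_{2} = v_{6} — sig = (2;(1))
  P = {1,6}:  v_{1} + v_{6} = v_{9} — sig = (2;(1))
  P = {2,4}:  v_{2} + v_{4} = v_{0} — sig = (2;(1))
  P = {2,7}:  v_{2} + v_{7} = v_{3} — sig = (2;(1))
  P = {3,6}:  v_{3} + v_{6} = v_{2} — sig = (2;(1))
  P = {3,9}:  v_{3} + v_{9} = v_{6} — sig = (2;(1))
  P = {7,9}:  v_{7} + v_{9} = v_{1} — sig = (2;(1))
  P = {3,4}:  v_{3} + v_{4} = v_{0} + v_{7} — sig = (2;(1,1))
  P = {3,8}:  v_{3} + v_{8} = v_{0} + v_{9} — sig = (2;(1,1))
  P = {4,5}:  v_{4} + v_{5} = v_{1} + v_{7} — sig = (2;(1,1))
  P = {4,6}:  v_{4} + v_{6} = v_{0} + v_{1} — sig = (2;(1,1))
  P = {5,8}:  v_{5} + v_{8} = v_{1} + v_{9} — sig = (2;(1,1))
  P = {2,8}:  v_{2} + v_{8} = v_{0} + v_{6} + v_{9} — sig = (2;(1,1,1))
  P = {4,9}:  v_{4} + v_{9} = v_{0} + 2·v_{1} — sig = (2;(1,2))
  P = {6,8}:  v_{6} + v_{8} = v_{0} + 2·v_{9} — sig = (2;(1,2))
  P = {7,8}:  v_{7} + v_{8} = v_{0} + 2·v_{1} — sig = (2;(1,2))
  P = {2,9}:  v_{2} + v_{9} = 2·v_{6} — sig = (2;(2))
  P = {4,8}:  v_{4} + v_{8} = 2·v_{0} + 3·v_{1} — sig = (2;(2,3))
  P = {0,1,7}:  v_{0} + v_{1} + v_{7} = v_{4} — sig = (3;(1))
  P = {0,1,9}:  v_{0} + v_{1} + v_{9} = v_{8} — sig = (3;(1))

so the primitive-relation signature multiset is
    |P|=2: 21 collections, coeffs (), (), (), (1), (1), (1), (1), (1), (1), (1), (1,1), (1,1), (1,1), (1,1), (1,1), (1,1,1), (1,2), (1,2), (1,2), (2), (2,3)
    |P|=3: 2 collections, coeffs (1), (1)


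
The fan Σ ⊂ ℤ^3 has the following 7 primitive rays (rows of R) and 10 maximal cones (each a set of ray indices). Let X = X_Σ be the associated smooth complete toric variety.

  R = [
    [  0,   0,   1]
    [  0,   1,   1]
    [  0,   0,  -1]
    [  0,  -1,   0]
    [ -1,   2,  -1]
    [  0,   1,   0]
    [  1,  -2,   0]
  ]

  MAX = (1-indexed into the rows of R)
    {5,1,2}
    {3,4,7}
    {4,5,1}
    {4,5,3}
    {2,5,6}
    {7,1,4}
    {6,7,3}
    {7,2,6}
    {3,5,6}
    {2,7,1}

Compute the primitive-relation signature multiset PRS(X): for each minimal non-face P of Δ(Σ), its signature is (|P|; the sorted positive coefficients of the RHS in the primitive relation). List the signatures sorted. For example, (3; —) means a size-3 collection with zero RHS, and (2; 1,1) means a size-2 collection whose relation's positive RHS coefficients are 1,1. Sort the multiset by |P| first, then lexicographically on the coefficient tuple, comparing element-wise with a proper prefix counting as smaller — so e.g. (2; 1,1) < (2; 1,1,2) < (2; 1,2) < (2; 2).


6 collections generate NE(X_Σ); each relation:

  P={1,3}:  v_{1} + v_{3} = 0 ; sig = (2; —)
  P={4,6}:  v_{4} + v_{6} = 0 ; sig = (2; —)
  P={1,6}:  v_{1} + v_{6} = v_{2} ; sig = (2; 1)
  P={2,3}:  v_{2} + v_{3} = v_{6} ; sig = (2; 1)
  P={2,4}:  v_{2} + v_{4} = v_{1} ; sig = (2; 1)
  P={5,7}:  v_{5} + v_{7} = v_{3} ; sig = (2; 1)

Sorted signature multiset PRS(X):
[(2; —), (2; —), (2; 1), (2; 1), (2; 1), (2; 1)]


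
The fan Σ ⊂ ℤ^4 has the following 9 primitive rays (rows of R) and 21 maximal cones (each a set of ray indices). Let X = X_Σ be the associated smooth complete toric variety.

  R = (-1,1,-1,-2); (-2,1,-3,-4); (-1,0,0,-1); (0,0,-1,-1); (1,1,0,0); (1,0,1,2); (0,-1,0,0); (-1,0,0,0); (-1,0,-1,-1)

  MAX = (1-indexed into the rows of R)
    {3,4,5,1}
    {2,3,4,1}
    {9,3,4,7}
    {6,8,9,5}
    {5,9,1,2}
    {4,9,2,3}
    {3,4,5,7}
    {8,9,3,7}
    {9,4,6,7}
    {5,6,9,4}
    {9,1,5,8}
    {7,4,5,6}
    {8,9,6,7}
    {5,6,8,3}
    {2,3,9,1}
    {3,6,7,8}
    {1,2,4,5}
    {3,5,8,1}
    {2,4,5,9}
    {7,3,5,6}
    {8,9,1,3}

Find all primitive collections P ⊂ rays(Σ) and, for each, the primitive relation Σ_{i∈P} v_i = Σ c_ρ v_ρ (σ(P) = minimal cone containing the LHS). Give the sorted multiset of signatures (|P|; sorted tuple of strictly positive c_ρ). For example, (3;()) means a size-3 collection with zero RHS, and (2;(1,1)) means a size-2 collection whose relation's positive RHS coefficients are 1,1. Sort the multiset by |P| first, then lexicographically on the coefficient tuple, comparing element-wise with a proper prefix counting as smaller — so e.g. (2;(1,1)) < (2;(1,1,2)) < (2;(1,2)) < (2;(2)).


Δ(Σ) — 9 vertices, 13 min non-faces:

  P={4,8}:  v_{4} + v_{8} = v_{9} — sig = (2;(1))
  P={1,6}:  v_{1} + v_{6} = v_{5} + v_{8} — sig = (2;(1,1))
  P={1,7}:  v_{1} + v_{7} = v_{3} + v_{4} — sig = (2;(1,1))
  P={2,7}:  v_{2} + v_{7} = v_{3} + 2·v_{4} + v_{9} — sig = (2;(1,1,2))
  P={2,6}:  v_{2} + v_{6} = v_{5} + 2·v_{9} — sig = (2;(1,2))
  P={2,8}:  v_{2} + v_{8} = v_{1} + 2·v_{9} — sig = (2;(1,2))
  P={3,4,6}:  v_{3} + v_{4} + v_{6} = 0 — sig = (3;())
  P={5,7,8}:  v_{5} + v_{7} + v_{8} = 0 — sig = (3;())
  P={1,4,9}:  v_{1} + v_{4} + v_{9} = v_{2} — sig = (3;(1))
  P={3,5,9}:  v_{3} + v_{5} + v_{9} = v_{1} — sig = (3;(1))
  P={3,6,9}:  v_{3} + v_{6} + v_{9} = v_{8} — sig = (3;(1))
  P={5,7,9}:  v_{5} + v_{7} + v_{9} = v_{4} — sig = (3;(1))
  P={2,3,5}:  v_{2} + v_{3} + v_{5} = 2·v_{1} + v_{4} — sig = (3;(1,2))

Sorted signature multiset PRS(X):
    |P|=2: 6 collections, coeffs (1), (1,1), (1,1), (1,1,2), (1,2), (1,2)
    |P|=3: 7 collections, coeffs (), (), (1), (1), (1), (1), (1,2)


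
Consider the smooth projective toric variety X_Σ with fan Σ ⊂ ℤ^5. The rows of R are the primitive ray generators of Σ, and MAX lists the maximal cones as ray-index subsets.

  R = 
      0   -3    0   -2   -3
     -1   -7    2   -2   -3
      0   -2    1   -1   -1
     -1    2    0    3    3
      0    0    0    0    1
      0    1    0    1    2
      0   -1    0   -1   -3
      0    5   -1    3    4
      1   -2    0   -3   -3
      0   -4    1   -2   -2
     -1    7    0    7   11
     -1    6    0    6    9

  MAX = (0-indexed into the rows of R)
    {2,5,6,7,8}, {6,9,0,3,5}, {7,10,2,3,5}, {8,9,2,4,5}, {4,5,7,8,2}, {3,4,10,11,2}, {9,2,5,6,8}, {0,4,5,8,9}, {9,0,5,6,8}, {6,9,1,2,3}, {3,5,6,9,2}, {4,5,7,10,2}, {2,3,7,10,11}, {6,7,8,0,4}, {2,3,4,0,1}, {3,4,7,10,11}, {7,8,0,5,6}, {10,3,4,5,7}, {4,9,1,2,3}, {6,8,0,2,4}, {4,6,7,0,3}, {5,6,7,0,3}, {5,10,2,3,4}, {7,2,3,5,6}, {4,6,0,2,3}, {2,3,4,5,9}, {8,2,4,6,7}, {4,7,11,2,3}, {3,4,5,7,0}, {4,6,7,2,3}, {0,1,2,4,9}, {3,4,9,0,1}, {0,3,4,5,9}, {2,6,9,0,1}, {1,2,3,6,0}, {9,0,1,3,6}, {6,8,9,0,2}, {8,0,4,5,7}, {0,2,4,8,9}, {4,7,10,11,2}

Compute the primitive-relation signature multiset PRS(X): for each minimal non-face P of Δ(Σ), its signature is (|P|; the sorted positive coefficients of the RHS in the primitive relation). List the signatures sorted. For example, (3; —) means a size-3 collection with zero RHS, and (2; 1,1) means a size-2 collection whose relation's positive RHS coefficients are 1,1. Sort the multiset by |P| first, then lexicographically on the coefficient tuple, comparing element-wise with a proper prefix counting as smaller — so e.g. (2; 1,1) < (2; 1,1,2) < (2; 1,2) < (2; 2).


|primitive collections| = 24. Relations:

  • {3,8}:  v_{3} + v_{8} = 0  ⇒ sig = (2; —)
  • {5,11}:  v_{5} + v_{11} = v_{10}  ⇒ sig = (2; 1)
  • {7,9}:  v_{7} + v_{9} = v_{5}  ⇒ sig = (2; 1)
  • {1,7}:  v_{1} + v_{7} = v_{3} + v_{9}  ⇒ sig = (2; 1,1)
  • {0,11}:  v_{0} + v_{11} = v_{3} + v_{4} + v_{5}  ⇒ sig = (2; 1,1,1)
  • {1,8}:  v_{1} + v_{8} = v_{0} + v_{2} + v_{9}  ⇒ sig = (2; 1,1,1)
  • {6,11}:  v_{6} + v_{11} = v_{2} + v_{3} + v_{7}  ⇒ sig = (2; 1,1,1)
  • {6,10}:  v_{6} + v_{10} = v_{2} + v_{3} + v_{5} + v_{7}  ⇒ sig = (2; 1,1,1,1)
  • {8,11}:  v_{8} + v_{11} = v_{2} + v_{4} + v_{5} + v_{7}  ⇒ sig = (2; 1,1,1,1)
  • {1,11}:  v_{1} + v_{11} = v_{2} + 2·v_{3} + v_{4} + v_{5} + v_{9}  ⇒ sig = (2; 1,1,1,1,2)
  • {8,10}:  v_{8} + v_{10} = v_{2} + v_{4} + 2·v_{5} + v_{7}  ⇒ sig = (2; 1,1,1,2)
  • {9,11}:  v_{9} + v_{11} = v_{2} + v_{3} + v_{4} + 2·v_{5}  ⇒ sig = (2; 1,1,1,2)
  • {1,10}:  v_{1} + v_{10} = v_{2} + 2·v_{3} + v_{4} + 2·v_{5} + v_{9}  ⇒ sig = (2; 1,1,1,2,2)
  • {9,10}:  v_{9} + v_{10} = v_{2} + v_{3} + v_{4} + 3·v_{5}  ⇒ sig = (2; 1,1,1,3)
  • {0,10}:  v_{0} + v_{10} = v_{3} + v_{4} + 2·v_{5}  ⇒ sig = (2; 1,1,2)
  • {1,5}:  v_{1} + v_{5} = v_{3} + 2·v_{9}  ⇒ sig = (2; 1,2)
  • {0,2,7}:  v_{0} + v_{2} + v_{7} = 0  ⇒ sig = (3; —)
  • {4,5,6}:  v_{4} + v_{5} + v_{6} = 0  ⇒ sig = (3; —)
  • {0,2,5}:  v_{0} + v_{2} + v_{5} = v_{9}  ⇒ sig = (3; 1)
  • {4,6,9}:  v_{4} + v_{6} + v_{9} = v_{0} + v_{2}  ⇒ sig = (3; 1,1)
  • {1,4,6}:  v_{1} + v_{4} + v_{6} = 2·v_{0} + 2·v_{2} + v_{3}  ⇒ sig = (3; 1,2,2)
  • {0,2,3,9}:  v_{0} + v_{2} + v_{3} + v_{9} = v_{1}  ⇒ sig = (4; 1)
  • {2,3,4,5,7}:  v_{2} + v_{3} + v_{4} + v_{5} + v_{7} = v_{11}  ⇒ sig = (5; 1)
  • {2,3,4,7,10}:  v_{2} + v_{3} + v_{4} + v_{7} + v_{10} = 2·v_{11}  ⇒ sig = (5; 2)

Hence PRS(X_Σ) =
    (2; —)
    (2; 1)
    (2; 1)
    (2; 1,1)
    (2; 1,1,1)
    (2; 1,1,1)
    (2; 1,1,1)
    (2; 1,1,1,1)
    (2; 1,1,1,1)
    (2; 1,1,1,1,2)
    (2; 1,1,1,2)
    (2; 1,1,1,2)
    (2; 1,1,1,2,2)
    (2; 1,1,1,3)
    (2; 1,1,2)
    (2; 1,2)
    (3; —)
    (3; —)
    (3; 1)
    (3; 1,1)
    (3; 1,2,2)
    (4; 1)
    (5; 1)
    (5; 2)


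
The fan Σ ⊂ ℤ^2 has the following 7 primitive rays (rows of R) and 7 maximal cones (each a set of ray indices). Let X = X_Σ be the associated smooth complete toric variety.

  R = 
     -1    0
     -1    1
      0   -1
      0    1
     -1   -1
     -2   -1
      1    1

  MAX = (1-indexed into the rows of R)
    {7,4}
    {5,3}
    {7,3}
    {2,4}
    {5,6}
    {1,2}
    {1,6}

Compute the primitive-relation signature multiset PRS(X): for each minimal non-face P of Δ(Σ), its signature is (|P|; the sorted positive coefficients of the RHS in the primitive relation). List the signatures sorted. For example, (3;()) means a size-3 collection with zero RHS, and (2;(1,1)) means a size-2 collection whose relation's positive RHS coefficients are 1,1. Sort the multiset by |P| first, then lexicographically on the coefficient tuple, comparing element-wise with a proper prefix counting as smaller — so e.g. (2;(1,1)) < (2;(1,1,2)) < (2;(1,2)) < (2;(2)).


|primitive collections| = 14. Relations:

  {3,4}:  v_{3} + v_{4} = 0 ; sig = (2;())
  {5,7}:  v_{5} + v_{7} = 0 ; sig = (2;())
  {1,3}:  v_{1} + v_{3} = v_{5} ; sig = (2;(1))
  {1,4}:  v_{1} + v_{4} = v_{2} ; sig = (2;(1))
  {1,5}:  v_{1} + v_{5} = v_{6} ; sig = (2;(1))
  {1,7}:  v_{1} + v_{7} = v_{4} ; sig = (2;(1))
  {2,3}:  v_{2} + v_{3} = v_{1} ; sig = (2;(1))
  {4,5}:  v_{4} + v_{5} = v_{1} ; sig = (2;(1))
  {6,7}:  v_{6} + v_{7} = v_{1} ; sig = (2;(1))
  {2,5}:  v_{2} + v_{5} = 2·v_{1} ; sig = (2;(2))
  {2,7}:  v_{2} + v_{7} = 2·v_{4} ; sig = (2;(2))
  {3,6}:  v_{3} + v_{6} = 2·v_{5} ; sig = (2;(2))
  {4,6}:  v_{4} + v_{6} = 2·v_{1} ; sig = (2;(2))
  {2,6}:  v_{2} + v_{6} = 3·v_{1} ; sig = (2;(3))

so the primitive-relation signature multiset is
    |P|=2: 14 collections, coeffs (), (), (1), (1), (1), (1), (1), (1), (1), (2), (2), (2), (2), (3)


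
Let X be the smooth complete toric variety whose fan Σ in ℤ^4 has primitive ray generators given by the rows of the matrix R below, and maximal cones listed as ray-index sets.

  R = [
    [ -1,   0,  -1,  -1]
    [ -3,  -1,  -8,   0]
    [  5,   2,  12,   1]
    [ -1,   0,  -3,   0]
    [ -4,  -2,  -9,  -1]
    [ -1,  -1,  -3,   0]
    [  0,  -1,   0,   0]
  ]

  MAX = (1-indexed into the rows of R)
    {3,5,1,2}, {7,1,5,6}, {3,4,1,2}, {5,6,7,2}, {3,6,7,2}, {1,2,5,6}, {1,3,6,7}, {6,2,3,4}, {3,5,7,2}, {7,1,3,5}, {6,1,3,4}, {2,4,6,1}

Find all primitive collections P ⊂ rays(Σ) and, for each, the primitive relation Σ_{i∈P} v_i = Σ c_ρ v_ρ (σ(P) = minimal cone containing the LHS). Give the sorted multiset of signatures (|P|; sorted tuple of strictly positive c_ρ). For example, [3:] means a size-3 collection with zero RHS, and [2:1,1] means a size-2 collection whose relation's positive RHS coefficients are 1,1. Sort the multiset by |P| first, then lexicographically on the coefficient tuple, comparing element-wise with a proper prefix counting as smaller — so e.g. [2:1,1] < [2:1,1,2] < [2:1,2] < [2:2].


Minimal non-faces — 5 found among 7 rays, 12 max cones:

  • {4,7}:  v_{4} + v_{7} = v_{6} ; sig = [2:1]
  • {4,5}:  v_{4} + v_{5} = v_{1} + v_{2} + v_{6} ; sig = [2:1,1,1]
  • {1,2,7}:  v_{1} + v_{2} + v_{7} = v_{5} ; sig = [3:1]
  • {3,5,6}:  v_{3} + v_{5} + v_{6} = v_{7} ; sig = [3:1]
  • {1,2,3,6}:  v_{1} + v_{2} + v_{3} + v_{6} = 0 ; sig = [4:]

Signatures (|P|; sorted positive RHS coefficients), sorted:
    |P|=2: 2 collections, coeffs (1), (1,1,1)
    |P|=3: 2 collections, coeffs (1), (1)
    |P|=4: 1 collection, coeffs ()


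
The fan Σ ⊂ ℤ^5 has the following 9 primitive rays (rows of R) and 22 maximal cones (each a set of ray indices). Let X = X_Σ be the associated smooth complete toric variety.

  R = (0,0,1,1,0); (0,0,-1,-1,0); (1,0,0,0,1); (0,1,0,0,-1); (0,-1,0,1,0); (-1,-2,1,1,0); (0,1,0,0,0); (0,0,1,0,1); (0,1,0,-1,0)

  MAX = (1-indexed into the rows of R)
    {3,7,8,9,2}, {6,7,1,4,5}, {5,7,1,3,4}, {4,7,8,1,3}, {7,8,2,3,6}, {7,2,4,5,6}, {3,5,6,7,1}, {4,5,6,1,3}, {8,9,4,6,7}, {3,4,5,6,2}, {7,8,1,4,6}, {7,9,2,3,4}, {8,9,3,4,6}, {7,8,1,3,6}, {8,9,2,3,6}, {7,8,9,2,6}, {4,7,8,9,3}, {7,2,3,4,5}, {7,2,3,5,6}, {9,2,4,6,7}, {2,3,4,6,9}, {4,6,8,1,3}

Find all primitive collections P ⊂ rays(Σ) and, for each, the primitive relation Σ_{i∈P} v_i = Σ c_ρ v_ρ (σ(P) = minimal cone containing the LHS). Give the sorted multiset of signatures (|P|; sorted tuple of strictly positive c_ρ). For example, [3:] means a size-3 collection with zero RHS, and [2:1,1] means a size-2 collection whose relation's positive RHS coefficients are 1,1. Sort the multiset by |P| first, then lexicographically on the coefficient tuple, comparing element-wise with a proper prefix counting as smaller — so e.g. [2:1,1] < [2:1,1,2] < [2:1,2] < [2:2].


Σ has 7 primitive collections:

  • {1,2}:  v_{1} + v_{2} = 0  ⟹  sig = [2:]
  • {5,9}:  v_{5} + v_{9} = 0  ⟹  sig = [2:]
  • {1,9}:  v_{1} + v_{9} = v_{4} + v_{8}  ⟹  sig = [2:1,1]
  • {5,8}:  v_{5} + v_{8} = v_{3} + v_{6} + v_{7}  ⟹  sig = [2:1,1,1]
  • {2,4,8}:  v_{2} + v_{4} + v_{8} = v_{9}  ⟹  sig = [3:1]
  • {3,4,6,7}:  v_{3} + v_{4} + v_{6} + v_{7} = v_{1}  ⟹  sig = [4:1]
  • {3,6,7,9}:  v_{3} + v_{6} + v_{7} + v_{9} = v_{8}  ⟹  sig = [4:1]

Signatures (|P|; sorted positive RHS coefficients), sorted:
[[2:], [2:], [2:1,1], [2:1,1,1], [3:1], [4:1], [4:1]]


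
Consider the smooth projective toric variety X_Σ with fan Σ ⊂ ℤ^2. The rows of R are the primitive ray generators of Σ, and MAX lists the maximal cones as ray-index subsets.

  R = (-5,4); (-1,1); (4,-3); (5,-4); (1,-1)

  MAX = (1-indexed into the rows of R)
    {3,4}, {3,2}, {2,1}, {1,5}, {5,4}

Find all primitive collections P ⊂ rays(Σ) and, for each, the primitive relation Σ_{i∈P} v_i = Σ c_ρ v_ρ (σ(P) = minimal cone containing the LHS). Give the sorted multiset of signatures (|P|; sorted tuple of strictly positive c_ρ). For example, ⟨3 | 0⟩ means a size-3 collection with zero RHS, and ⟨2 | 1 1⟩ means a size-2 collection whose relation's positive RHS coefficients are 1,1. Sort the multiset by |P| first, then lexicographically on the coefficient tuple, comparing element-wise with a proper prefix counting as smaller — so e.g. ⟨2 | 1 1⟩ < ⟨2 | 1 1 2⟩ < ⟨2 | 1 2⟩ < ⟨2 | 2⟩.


The 5 primitive collections of Σ (r=5, n=2):

  P={1,4}:  v_{1} + v_{4} = 0  ⟹  sig = ⟨2 | 0⟩
  P={2,5}:  v_{2} + v_{5} = 0  ⟹  sig = ⟨2 | 0⟩
  P={1,3}:  v_{1} + v_{3} = v_{2}  ⟹  sig = ⟨2 | 1⟩
  P={2,4}:  v_{2} + v_{4} = v_{3}  ⟹  sig = ⟨2 | 1⟩
  P={3,5}:  v_{3} + v_{5} = v_{4}  ⟹  sig = ⟨2 | 1⟩

so the primitive-relation signature multiset is
[⟨2 | 0⟩, ⟨2 | 0⟩, ⟨2 | 1⟩, ⟨2 | 1⟩, ⟨2 | 1⟩]
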